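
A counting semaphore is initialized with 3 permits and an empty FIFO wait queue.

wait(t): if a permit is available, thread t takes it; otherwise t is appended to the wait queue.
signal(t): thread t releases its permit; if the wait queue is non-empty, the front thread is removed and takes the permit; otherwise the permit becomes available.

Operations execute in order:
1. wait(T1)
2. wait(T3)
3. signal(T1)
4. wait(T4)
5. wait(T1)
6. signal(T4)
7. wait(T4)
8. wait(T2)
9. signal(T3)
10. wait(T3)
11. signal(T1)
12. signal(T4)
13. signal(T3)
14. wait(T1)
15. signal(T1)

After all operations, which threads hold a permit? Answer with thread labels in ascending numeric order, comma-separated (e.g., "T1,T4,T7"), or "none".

Answer: T2

Derivation:
Step 1: wait(T1) -> count=2 queue=[] holders={T1}
Step 2: wait(T3) -> count=1 queue=[] holders={T1,T3}
Step 3: signal(T1) -> count=2 queue=[] holders={T3}
Step 4: wait(T4) -> count=1 queue=[] holders={T3,T4}
Step 5: wait(T1) -> count=0 queue=[] holders={T1,T3,T4}
Step 6: signal(T4) -> count=1 queue=[] holders={T1,T3}
Step 7: wait(T4) -> count=0 queue=[] holders={T1,T3,T4}
Step 8: wait(T2) -> count=0 queue=[T2] holders={T1,T3,T4}
Step 9: signal(T3) -> count=0 queue=[] holders={T1,T2,T4}
Step 10: wait(T3) -> count=0 queue=[T3] holders={T1,T2,T4}
Step 11: signal(T1) -> count=0 queue=[] holders={T2,T3,T4}
Step 12: signal(T4) -> count=1 queue=[] holders={T2,T3}
Step 13: signal(T3) -> count=2 queue=[] holders={T2}
Step 14: wait(T1) -> count=1 queue=[] holders={T1,T2}
Step 15: signal(T1) -> count=2 queue=[] holders={T2}
Final holders: T2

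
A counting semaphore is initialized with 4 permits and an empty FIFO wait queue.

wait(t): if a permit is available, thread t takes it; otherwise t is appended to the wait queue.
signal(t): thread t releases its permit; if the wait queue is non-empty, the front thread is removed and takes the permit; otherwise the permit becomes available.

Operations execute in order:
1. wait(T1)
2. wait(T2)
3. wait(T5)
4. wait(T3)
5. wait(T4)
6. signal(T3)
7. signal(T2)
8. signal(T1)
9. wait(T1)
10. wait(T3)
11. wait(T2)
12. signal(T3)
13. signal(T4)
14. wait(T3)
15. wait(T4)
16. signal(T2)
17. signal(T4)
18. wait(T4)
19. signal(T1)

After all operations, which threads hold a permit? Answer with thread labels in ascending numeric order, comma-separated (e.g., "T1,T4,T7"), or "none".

Step 1: wait(T1) -> count=3 queue=[] holders={T1}
Step 2: wait(T2) -> count=2 queue=[] holders={T1,T2}
Step 3: wait(T5) -> count=1 queue=[] holders={T1,T2,T5}
Step 4: wait(T3) -> count=0 queue=[] holders={T1,T2,T3,T5}
Step 5: wait(T4) -> count=0 queue=[T4] holders={T1,T2,T3,T5}
Step 6: signal(T3) -> count=0 queue=[] holders={T1,T2,T4,T5}
Step 7: signal(T2) -> count=1 queue=[] holders={T1,T4,T5}
Step 8: signal(T1) -> count=2 queue=[] holders={T4,T5}
Step 9: wait(T1) -> count=1 queue=[] holders={T1,T4,T5}
Step 10: wait(T3) -> count=0 queue=[] holders={T1,T3,T4,T5}
Step 11: wait(T2) -> count=0 queue=[T2] holders={T1,T3,T4,T5}
Step 12: signal(T3) -> count=0 queue=[] holders={T1,T2,T4,T5}
Step 13: signal(T4) -> count=1 queue=[] holders={T1,T2,T5}
Step 14: wait(T3) -> count=0 queue=[] holders={T1,T2,T3,T5}
Step 15: wait(T4) -> count=0 queue=[T4] holders={T1,T2,T3,T5}
Step 16: signal(T2) -> count=0 queue=[] holders={T1,T3,T4,T5}
Step 17: signal(T4) -> count=1 queue=[] holders={T1,T3,T5}
Step 18: wait(T4) -> count=0 queue=[] holders={T1,T3,T4,T5}
Step 19: signal(T1) -> count=1 queue=[] holders={T3,T4,T5}
Final holders: T3,T4,T5

Answer: T3,T4,T5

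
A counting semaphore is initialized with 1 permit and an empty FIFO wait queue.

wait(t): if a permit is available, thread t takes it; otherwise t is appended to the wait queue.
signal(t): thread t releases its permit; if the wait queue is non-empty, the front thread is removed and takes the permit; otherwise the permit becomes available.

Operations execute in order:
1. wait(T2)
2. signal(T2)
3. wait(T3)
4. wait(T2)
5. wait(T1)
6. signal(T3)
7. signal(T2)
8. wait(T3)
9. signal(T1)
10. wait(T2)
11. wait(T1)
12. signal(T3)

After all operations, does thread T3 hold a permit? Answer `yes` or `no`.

Step 1: wait(T2) -> count=0 queue=[] holders={T2}
Step 2: signal(T2) -> count=1 queue=[] holders={none}
Step 3: wait(T3) -> count=0 queue=[] holders={T3}
Step 4: wait(T2) -> count=0 queue=[T2] holders={T3}
Step 5: wait(T1) -> count=0 queue=[T2,T1] holders={T3}
Step 6: signal(T3) -> count=0 queue=[T1] holders={T2}
Step 7: signal(T2) -> count=0 queue=[] holders={T1}
Step 8: wait(T3) -> count=0 queue=[T3] holders={T1}
Step 9: signal(T1) -> count=0 queue=[] holders={T3}
Step 10: wait(T2) -> count=0 queue=[T2] holders={T3}
Step 11: wait(T1) -> count=0 queue=[T2,T1] holders={T3}
Step 12: signal(T3) -> count=0 queue=[T1] holders={T2}
Final holders: {T2} -> T3 not in holders

Answer: no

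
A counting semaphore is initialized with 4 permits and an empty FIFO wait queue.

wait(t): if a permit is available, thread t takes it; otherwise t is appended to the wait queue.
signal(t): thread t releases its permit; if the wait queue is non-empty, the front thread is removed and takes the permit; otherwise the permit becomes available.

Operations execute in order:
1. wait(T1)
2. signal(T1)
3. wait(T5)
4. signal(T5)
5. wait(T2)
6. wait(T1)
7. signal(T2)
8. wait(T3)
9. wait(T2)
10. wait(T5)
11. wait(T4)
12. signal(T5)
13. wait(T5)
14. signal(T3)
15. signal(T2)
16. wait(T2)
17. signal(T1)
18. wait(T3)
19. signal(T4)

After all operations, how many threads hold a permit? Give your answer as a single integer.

Step 1: wait(T1) -> count=3 queue=[] holders={T1}
Step 2: signal(T1) -> count=4 queue=[] holders={none}
Step 3: wait(T5) -> count=3 queue=[] holders={T5}
Step 4: signal(T5) -> count=4 queue=[] holders={none}
Step 5: wait(T2) -> count=3 queue=[] holders={T2}
Step 6: wait(T1) -> count=2 queue=[] holders={T1,T2}
Step 7: signal(T2) -> count=3 queue=[] holders={T1}
Step 8: wait(T3) -> count=2 queue=[] holders={T1,T3}
Step 9: wait(T2) -> count=1 queue=[] holders={T1,T2,T3}
Step 10: wait(T5) -> count=0 queue=[] holders={T1,T2,T3,T5}
Step 11: wait(T4) -> count=0 queue=[T4] holders={T1,T2,T3,T5}
Step 12: signal(T5) -> count=0 queue=[] holders={T1,T2,T3,T4}
Step 13: wait(T5) -> count=0 queue=[T5] holders={T1,T2,T3,T4}
Step 14: signal(T3) -> count=0 queue=[] holders={T1,T2,T4,T5}
Step 15: signal(T2) -> count=1 queue=[] holders={T1,T4,T5}
Step 16: wait(T2) -> count=0 queue=[] holders={T1,T2,T4,T5}
Step 17: signal(T1) -> count=1 queue=[] holders={T2,T4,T5}
Step 18: wait(T3) -> count=0 queue=[] holders={T2,T3,T4,T5}
Step 19: signal(T4) -> count=1 queue=[] holders={T2,T3,T5}
Final holders: {T2,T3,T5} -> 3 thread(s)

Answer: 3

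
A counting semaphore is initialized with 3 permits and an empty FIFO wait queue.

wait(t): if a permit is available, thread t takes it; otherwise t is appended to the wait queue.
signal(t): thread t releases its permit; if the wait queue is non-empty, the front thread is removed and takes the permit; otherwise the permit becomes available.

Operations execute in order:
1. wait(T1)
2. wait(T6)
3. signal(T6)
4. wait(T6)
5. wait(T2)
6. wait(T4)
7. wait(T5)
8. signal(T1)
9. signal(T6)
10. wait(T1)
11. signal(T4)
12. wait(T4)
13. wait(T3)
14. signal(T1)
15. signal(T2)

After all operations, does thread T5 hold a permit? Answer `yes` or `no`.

Answer: yes

Derivation:
Step 1: wait(T1) -> count=2 queue=[] holders={T1}
Step 2: wait(T6) -> count=1 queue=[] holders={T1,T6}
Step 3: signal(T6) -> count=2 queue=[] holders={T1}
Step 4: wait(T6) -> count=1 queue=[] holders={T1,T6}
Step 5: wait(T2) -> count=0 queue=[] holders={T1,T2,T6}
Step 6: wait(T4) -> count=0 queue=[T4] holders={T1,T2,T6}
Step 7: wait(T5) -> count=0 queue=[T4,T5] holders={T1,T2,T6}
Step 8: signal(T1) -> count=0 queue=[T5] holders={T2,T4,T6}
Step 9: signal(T6) -> count=0 queue=[] holders={T2,T4,T5}
Step 10: wait(T1) -> count=0 queue=[T1] holders={T2,T4,T5}
Step 11: signal(T4) -> count=0 queue=[] holders={T1,T2,T5}
Step 12: wait(T4) -> count=0 queue=[T4] holders={T1,T2,T5}
Step 13: wait(T3) -> count=0 queue=[T4,T3] holders={T1,T2,T5}
Step 14: signal(T1) -> count=0 queue=[T3] holders={T2,T4,T5}
Step 15: signal(T2) -> count=0 queue=[] holders={T3,T4,T5}
Final holders: {T3,T4,T5} -> T5 in holders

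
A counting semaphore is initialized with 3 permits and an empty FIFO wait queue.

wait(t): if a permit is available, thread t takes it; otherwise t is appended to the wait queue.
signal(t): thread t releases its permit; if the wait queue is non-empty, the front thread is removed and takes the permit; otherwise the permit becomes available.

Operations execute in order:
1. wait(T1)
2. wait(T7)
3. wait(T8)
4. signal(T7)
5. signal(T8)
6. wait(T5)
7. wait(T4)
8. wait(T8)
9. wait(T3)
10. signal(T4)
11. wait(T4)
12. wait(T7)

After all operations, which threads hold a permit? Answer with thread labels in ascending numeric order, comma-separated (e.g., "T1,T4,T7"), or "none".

Step 1: wait(T1) -> count=2 queue=[] holders={T1}
Step 2: wait(T7) -> count=1 queue=[] holders={T1,T7}
Step 3: wait(T8) -> count=0 queue=[] holders={T1,T7,T8}
Step 4: signal(T7) -> count=1 queue=[] holders={T1,T8}
Step 5: signal(T8) -> count=2 queue=[] holders={T1}
Step 6: wait(T5) -> count=1 queue=[] holders={T1,T5}
Step 7: wait(T4) -> count=0 queue=[] holders={T1,T4,T5}
Step 8: wait(T8) -> count=0 queue=[T8] holders={T1,T4,T5}
Step 9: wait(T3) -> count=0 queue=[T8,T3] holders={T1,T4,T5}
Step 10: signal(T4) -> count=0 queue=[T3] holders={T1,T5,T8}
Step 11: wait(T4) -> count=0 queue=[T3,T4] holders={T1,T5,T8}
Step 12: wait(T7) -> count=0 queue=[T3,T4,T7] holders={T1,T5,T8}
Final holders: T1,T5,T8

Answer: T1,T5,T8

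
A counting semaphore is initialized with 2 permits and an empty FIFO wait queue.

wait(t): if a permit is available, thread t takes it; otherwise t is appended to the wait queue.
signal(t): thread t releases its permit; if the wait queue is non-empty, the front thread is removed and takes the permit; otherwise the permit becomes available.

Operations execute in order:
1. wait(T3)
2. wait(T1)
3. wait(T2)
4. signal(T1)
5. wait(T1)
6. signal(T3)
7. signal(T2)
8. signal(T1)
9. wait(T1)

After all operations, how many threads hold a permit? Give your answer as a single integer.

Step 1: wait(T3) -> count=1 queue=[] holders={T3}
Step 2: wait(T1) -> count=0 queue=[] holders={T1,T3}
Step 3: wait(T2) -> count=0 queue=[T2] holders={T1,T3}
Step 4: signal(T1) -> count=0 queue=[] holders={T2,T3}
Step 5: wait(T1) -> count=0 queue=[T1] holders={T2,T3}
Step 6: signal(T3) -> count=0 queue=[] holders={T1,T2}
Step 7: signal(T2) -> count=1 queue=[] holders={T1}
Step 8: signal(T1) -> count=2 queue=[] holders={none}
Step 9: wait(T1) -> count=1 queue=[] holders={T1}
Final holders: {T1} -> 1 thread(s)

Answer: 1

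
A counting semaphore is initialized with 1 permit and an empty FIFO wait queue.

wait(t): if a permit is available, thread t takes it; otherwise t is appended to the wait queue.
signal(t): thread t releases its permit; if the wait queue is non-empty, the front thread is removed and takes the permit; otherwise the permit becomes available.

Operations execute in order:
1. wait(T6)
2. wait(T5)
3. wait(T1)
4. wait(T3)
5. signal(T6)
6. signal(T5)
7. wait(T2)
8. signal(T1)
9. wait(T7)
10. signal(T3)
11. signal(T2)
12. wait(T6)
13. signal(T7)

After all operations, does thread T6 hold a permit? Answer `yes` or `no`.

Step 1: wait(T6) -> count=0 queue=[] holders={T6}
Step 2: wait(T5) -> count=0 queue=[T5] holders={T6}
Step 3: wait(T1) -> count=0 queue=[T5,T1] holders={T6}
Step 4: wait(T3) -> count=0 queue=[T5,T1,T3] holders={T6}
Step 5: signal(T6) -> count=0 queue=[T1,T3] holders={T5}
Step 6: signal(T5) -> count=0 queue=[T3] holders={T1}
Step 7: wait(T2) -> count=0 queue=[T3,T2] holders={T1}
Step 8: signal(T1) -> count=0 queue=[T2] holders={T3}
Step 9: wait(T7) -> count=0 queue=[T2,T7] holders={T3}
Step 10: signal(T3) -> count=0 queue=[T7] holders={T2}
Step 11: signal(T2) -> count=0 queue=[] holders={T7}
Step 12: wait(T6) -> count=0 queue=[T6] holders={T7}
Step 13: signal(T7) -> count=0 queue=[] holders={T6}
Final holders: {T6} -> T6 in holders

Answer: yes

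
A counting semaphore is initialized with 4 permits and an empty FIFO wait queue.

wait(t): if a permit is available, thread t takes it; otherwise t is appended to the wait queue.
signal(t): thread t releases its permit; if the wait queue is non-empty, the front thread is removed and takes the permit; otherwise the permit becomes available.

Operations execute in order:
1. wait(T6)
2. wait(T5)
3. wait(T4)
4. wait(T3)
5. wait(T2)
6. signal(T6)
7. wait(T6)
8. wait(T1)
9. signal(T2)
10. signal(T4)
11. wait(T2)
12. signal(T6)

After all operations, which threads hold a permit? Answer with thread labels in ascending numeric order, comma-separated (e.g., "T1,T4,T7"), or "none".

Step 1: wait(T6) -> count=3 queue=[] holders={T6}
Step 2: wait(T5) -> count=2 queue=[] holders={T5,T6}
Step 3: wait(T4) -> count=1 queue=[] holders={T4,T5,T6}
Step 4: wait(T3) -> count=0 queue=[] holders={T3,T4,T5,T6}
Step 5: wait(T2) -> count=0 queue=[T2] holders={T3,T4,T5,T6}
Step 6: signal(T6) -> count=0 queue=[] holders={T2,T3,T4,T5}
Step 7: wait(T6) -> count=0 queue=[T6] holders={T2,T3,T4,T5}
Step 8: wait(T1) -> count=0 queue=[T6,T1] holders={T2,T3,T4,T5}
Step 9: signal(T2) -> count=0 queue=[T1] holders={T3,T4,T5,T6}
Step 10: signal(T4) -> count=0 queue=[] holders={T1,T3,T5,T6}
Step 11: wait(T2) -> count=0 queue=[T2] holders={T1,T3,T5,T6}
Step 12: signal(T6) -> count=0 queue=[] holders={T1,T2,T3,T5}
Final holders: T1,T2,T3,T5

Answer: T1,T2,T3,T5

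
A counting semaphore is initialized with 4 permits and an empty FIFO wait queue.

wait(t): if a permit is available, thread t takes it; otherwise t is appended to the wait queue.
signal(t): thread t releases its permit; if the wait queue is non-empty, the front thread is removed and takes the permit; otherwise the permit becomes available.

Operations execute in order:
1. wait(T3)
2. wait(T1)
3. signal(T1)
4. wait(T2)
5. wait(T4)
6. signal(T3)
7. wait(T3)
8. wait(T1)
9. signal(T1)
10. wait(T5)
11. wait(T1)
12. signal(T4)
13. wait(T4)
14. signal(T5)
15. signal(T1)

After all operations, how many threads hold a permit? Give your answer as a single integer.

Answer: 3

Derivation:
Step 1: wait(T3) -> count=3 queue=[] holders={T3}
Step 2: wait(T1) -> count=2 queue=[] holders={T1,T3}
Step 3: signal(T1) -> count=3 queue=[] holders={T3}
Step 4: wait(T2) -> count=2 queue=[] holders={T2,T3}
Step 5: wait(T4) -> count=1 queue=[] holders={T2,T3,T4}
Step 6: signal(T3) -> count=2 queue=[] holders={T2,T4}
Step 7: wait(T3) -> count=1 queue=[] holders={T2,T3,T4}
Step 8: wait(T1) -> count=0 queue=[] holders={T1,T2,T3,T4}
Step 9: signal(T1) -> count=1 queue=[] holders={T2,T3,T4}
Step 10: wait(T5) -> count=0 queue=[] holders={T2,T3,T4,T5}
Step 11: wait(T1) -> count=0 queue=[T1] holders={T2,T3,T4,T5}
Step 12: signal(T4) -> count=0 queue=[] holders={T1,T2,T3,T5}
Step 13: wait(T4) -> count=0 queue=[T4] holders={T1,T2,T3,T5}
Step 14: signal(T5) -> count=0 queue=[] holders={T1,T2,T3,T4}
Step 15: signal(T1) -> count=1 queue=[] holders={T2,T3,T4}
Final holders: {T2,T3,T4} -> 3 thread(s)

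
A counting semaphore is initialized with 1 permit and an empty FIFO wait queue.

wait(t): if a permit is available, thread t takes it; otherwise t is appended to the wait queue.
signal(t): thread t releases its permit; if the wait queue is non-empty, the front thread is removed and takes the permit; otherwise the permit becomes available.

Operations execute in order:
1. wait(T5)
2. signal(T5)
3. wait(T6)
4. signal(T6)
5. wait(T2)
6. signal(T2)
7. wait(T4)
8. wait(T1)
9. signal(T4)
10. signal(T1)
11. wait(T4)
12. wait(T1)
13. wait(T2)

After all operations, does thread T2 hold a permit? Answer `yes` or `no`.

Step 1: wait(T5) -> count=0 queue=[] holders={T5}
Step 2: signal(T5) -> count=1 queue=[] holders={none}
Step 3: wait(T6) -> count=0 queue=[] holders={T6}
Step 4: signal(T6) -> count=1 queue=[] holders={none}
Step 5: wait(T2) -> count=0 queue=[] holders={T2}
Step 6: signal(T2) -> count=1 queue=[] holders={none}
Step 7: wait(T4) -> count=0 queue=[] holders={T4}
Step 8: wait(T1) -> count=0 queue=[T1] holders={T4}
Step 9: signal(T4) -> count=0 queue=[] holders={T1}
Step 10: signal(T1) -> count=1 queue=[] holders={none}
Step 11: wait(T4) -> count=0 queue=[] holders={T4}
Step 12: wait(T1) -> count=0 queue=[T1] holders={T4}
Step 13: wait(T2) -> count=0 queue=[T1,T2] holders={T4}
Final holders: {T4} -> T2 not in holders

Answer: no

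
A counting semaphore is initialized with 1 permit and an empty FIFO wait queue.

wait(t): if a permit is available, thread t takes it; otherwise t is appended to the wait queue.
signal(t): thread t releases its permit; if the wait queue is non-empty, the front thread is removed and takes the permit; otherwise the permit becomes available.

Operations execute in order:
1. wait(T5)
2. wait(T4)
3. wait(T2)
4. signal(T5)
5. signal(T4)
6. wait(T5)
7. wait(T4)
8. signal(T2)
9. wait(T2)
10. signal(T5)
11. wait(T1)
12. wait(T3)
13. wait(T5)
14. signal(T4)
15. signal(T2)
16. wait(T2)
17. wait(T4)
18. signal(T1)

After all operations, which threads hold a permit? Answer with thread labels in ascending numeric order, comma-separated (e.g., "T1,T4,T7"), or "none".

Step 1: wait(T5) -> count=0 queue=[] holders={T5}
Step 2: wait(T4) -> count=0 queue=[T4] holders={T5}
Step 3: wait(T2) -> count=0 queue=[T4,T2] holders={T5}
Step 4: signal(T5) -> count=0 queue=[T2] holders={T4}
Step 5: signal(T4) -> count=0 queue=[] holders={T2}
Step 6: wait(T5) -> count=0 queue=[T5] holders={T2}
Step 7: wait(T4) -> count=0 queue=[T5,T4] holders={T2}
Step 8: signal(T2) -> count=0 queue=[T4] holders={T5}
Step 9: wait(T2) -> count=0 queue=[T4,T2] holders={T5}
Step 10: signal(T5) -> count=0 queue=[T2] holders={T4}
Step 11: wait(T1) -> count=0 queue=[T2,T1] holders={T4}
Step 12: wait(T3) -> count=0 queue=[T2,T1,T3] holders={T4}
Step 13: wait(T5) -> count=0 queue=[T2,T1,T3,T5] holders={T4}
Step 14: signal(T4) -> count=0 queue=[T1,T3,T5] holders={T2}
Step 15: signal(T2) -> count=0 queue=[T3,T5] holders={T1}
Step 16: wait(T2) -> count=0 queue=[T3,T5,T2] holders={T1}
Step 17: wait(T4) -> count=0 queue=[T3,T5,T2,T4] holders={T1}
Step 18: signal(T1) -> count=0 queue=[T5,T2,T4] holders={T3}
Final holders: T3

Answer: T3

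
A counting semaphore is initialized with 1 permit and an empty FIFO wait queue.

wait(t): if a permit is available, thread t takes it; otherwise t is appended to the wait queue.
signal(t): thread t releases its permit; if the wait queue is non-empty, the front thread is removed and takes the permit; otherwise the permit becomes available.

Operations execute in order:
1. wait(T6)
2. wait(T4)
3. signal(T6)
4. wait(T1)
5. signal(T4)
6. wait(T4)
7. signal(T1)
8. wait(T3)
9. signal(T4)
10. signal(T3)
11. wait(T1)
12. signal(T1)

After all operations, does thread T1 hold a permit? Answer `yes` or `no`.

Answer: no

Derivation:
Step 1: wait(T6) -> count=0 queue=[] holders={T6}
Step 2: wait(T4) -> count=0 queue=[T4] holders={T6}
Step 3: signal(T6) -> count=0 queue=[] holders={T4}
Step 4: wait(T1) -> count=0 queue=[T1] holders={T4}
Step 5: signal(T4) -> count=0 queue=[] holders={T1}
Step 6: wait(T4) -> count=0 queue=[T4] holders={T1}
Step 7: signal(T1) -> count=0 queue=[] holders={T4}
Step 8: wait(T3) -> count=0 queue=[T3] holders={T4}
Step 9: signal(T4) -> count=0 queue=[] holders={T3}
Step 10: signal(T3) -> count=1 queue=[] holders={none}
Step 11: wait(T1) -> count=0 queue=[] holders={T1}
Step 12: signal(T1) -> count=1 queue=[] holders={none}
Final holders: {none} -> T1 not in holders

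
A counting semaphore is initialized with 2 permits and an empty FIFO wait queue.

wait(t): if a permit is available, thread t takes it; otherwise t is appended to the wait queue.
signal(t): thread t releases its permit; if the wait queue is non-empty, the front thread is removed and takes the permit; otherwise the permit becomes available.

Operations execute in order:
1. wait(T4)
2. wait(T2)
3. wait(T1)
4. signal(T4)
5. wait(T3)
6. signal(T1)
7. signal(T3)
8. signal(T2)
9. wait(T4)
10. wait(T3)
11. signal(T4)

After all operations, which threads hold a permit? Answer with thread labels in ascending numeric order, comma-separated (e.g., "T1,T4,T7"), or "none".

Answer: T3

Derivation:
Step 1: wait(T4) -> count=1 queue=[] holders={T4}
Step 2: wait(T2) -> count=0 queue=[] holders={T2,T4}
Step 3: wait(T1) -> count=0 queue=[T1] holders={T2,T4}
Step 4: signal(T4) -> count=0 queue=[] holders={T1,T2}
Step 5: wait(T3) -> count=0 queue=[T3] holders={T1,T2}
Step 6: signal(T1) -> count=0 queue=[] holders={T2,T3}
Step 7: signal(T3) -> count=1 queue=[] holders={T2}
Step 8: signal(T2) -> count=2 queue=[] holders={none}
Step 9: wait(T4) -> count=1 queue=[] holders={T4}
Step 10: wait(T3) -> count=0 queue=[] holders={T3,T4}
Step 11: signal(T4) -> count=1 queue=[] holders={T3}
Final holders: T3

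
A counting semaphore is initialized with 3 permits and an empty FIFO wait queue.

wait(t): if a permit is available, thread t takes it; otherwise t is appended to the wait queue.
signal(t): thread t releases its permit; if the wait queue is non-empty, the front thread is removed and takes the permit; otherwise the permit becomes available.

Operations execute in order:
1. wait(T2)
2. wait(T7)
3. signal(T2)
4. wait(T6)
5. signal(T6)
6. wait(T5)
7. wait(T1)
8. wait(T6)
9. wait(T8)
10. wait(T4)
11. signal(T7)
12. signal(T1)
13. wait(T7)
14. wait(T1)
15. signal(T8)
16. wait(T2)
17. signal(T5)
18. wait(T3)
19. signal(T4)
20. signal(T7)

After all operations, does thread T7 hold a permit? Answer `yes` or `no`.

Answer: no

Derivation:
Step 1: wait(T2) -> count=2 queue=[] holders={T2}
Step 2: wait(T7) -> count=1 queue=[] holders={T2,T7}
Step 3: signal(T2) -> count=2 queue=[] holders={T7}
Step 4: wait(T6) -> count=1 queue=[] holders={T6,T7}
Step 5: signal(T6) -> count=2 queue=[] holders={T7}
Step 6: wait(T5) -> count=1 queue=[] holders={T5,T7}
Step 7: wait(T1) -> count=0 queue=[] holders={T1,T5,T7}
Step 8: wait(T6) -> count=0 queue=[T6] holders={T1,T5,T7}
Step 9: wait(T8) -> count=0 queue=[T6,T8] holders={T1,T5,T7}
Step 10: wait(T4) -> count=0 queue=[T6,T8,T4] holders={T1,T5,T7}
Step 11: signal(T7) -> count=0 queue=[T8,T4] holders={T1,T5,T6}
Step 12: signal(T1) -> count=0 queue=[T4] holders={T5,T6,T8}
Step 13: wait(T7) -> count=0 queue=[T4,T7] holders={T5,T6,T8}
Step 14: wait(T1) -> count=0 queue=[T4,T7,T1] holders={T5,T6,T8}
Step 15: signal(T8) -> count=0 queue=[T7,T1] holders={T4,T5,T6}
Step 16: wait(T2) -> count=0 queue=[T7,T1,T2] holders={T4,T5,T6}
Step 17: signal(T5) -> count=0 queue=[T1,T2] holders={T4,T6,T7}
Step 18: wait(T3) -> count=0 queue=[T1,T2,T3] holders={T4,T6,T7}
Step 19: signal(T4) -> count=0 queue=[T2,T3] holders={T1,T6,T7}
Step 20: signal(T7) -> count=0 queue=[T3] holders={T1,T2,T6}
Final holders: {T1,T2,T6} -> T7 not in holders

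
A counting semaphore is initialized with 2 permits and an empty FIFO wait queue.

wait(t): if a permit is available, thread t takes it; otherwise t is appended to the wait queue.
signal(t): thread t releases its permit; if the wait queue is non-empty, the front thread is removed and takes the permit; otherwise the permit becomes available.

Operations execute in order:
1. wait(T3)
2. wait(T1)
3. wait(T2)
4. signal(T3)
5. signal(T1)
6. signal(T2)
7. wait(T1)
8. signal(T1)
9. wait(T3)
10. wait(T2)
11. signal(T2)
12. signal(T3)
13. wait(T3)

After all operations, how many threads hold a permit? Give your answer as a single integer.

Step 1: wait(T3) -> count=1 queue=[] holders={T3}
Step 2: wait(T1) -> count=0 queue=[] holders={T1,T3}
Step 3: wait(T2) -> count=0 queue=[T2] holders={T1,T3}
Step 4: signal(T3) -> count=0 queue=[] holders={T1,T2}
Step 5: signal(T1) -> count=1 queue=[] holders={T2}
Step 6: signal(T2) -> count=2 queue=[] holders={none}
Step 7: wait(T1) -> count=1 queue=[] holders={T1}
Step 8: signal(T1) -> count=2 queue=[] holders={none}
Step 9: wait(T3) -> count=1 queue=[] holders={T3}
Step 10: wait(T2) -> count=0 queue=[] holders={T2,T3}
Step 11: signal(T2) -> count=1 queue=[] holders={T3}
Step 12: signal(T3) -> count=2 queue=[] holders={none}
Step 13: wait(T3) -> count=1 queue=[] holders={T3}
Final holders: {T3} -> 1 thread(s)

Answer: 1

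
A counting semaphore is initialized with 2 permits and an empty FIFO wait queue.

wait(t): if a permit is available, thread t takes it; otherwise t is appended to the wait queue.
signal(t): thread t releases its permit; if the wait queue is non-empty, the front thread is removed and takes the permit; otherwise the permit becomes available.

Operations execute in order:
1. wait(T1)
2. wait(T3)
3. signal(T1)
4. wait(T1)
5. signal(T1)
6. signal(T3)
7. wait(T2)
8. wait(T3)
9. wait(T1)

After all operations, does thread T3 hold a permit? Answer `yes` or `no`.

Answer: yes

Derivation:
Step 1: wait(T1) -> count=1 queue=[] holders={T1}
Step 2: wait(T3) -> count=0 queue=[] holders={T1,T3}
Step 3: signal(T1) -> count=1 queue=[] holders={T3}
Step 4: wait(T1) -> count=0 queue=[] holders={T1,T3}
Step 5: signal(T1) -> count=1 queue=[] holders={T3}
Step 6: signal(T3) -> count=2 queue=[] holders={none}
Step 7: wait(T2) -> count=1 queue=[] holders={T2}
Step 8: wait(T3) -> count=0 queue=[] holders={T2,T3}
Step 9: wait(T1) -> count=0 queue=[T1] holders={T2,T3}
Final holders: {T2,T3} -> T3 in holders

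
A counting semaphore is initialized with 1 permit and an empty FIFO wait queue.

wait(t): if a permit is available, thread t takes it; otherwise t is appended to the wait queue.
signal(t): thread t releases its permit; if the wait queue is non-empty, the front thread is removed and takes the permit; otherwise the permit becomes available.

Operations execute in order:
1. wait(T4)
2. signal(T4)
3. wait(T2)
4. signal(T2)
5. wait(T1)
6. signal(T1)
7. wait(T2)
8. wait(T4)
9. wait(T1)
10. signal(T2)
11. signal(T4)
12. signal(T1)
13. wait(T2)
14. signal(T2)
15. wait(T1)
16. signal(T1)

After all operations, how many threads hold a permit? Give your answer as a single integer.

Step 1: wait(T4) -> count=0 queue=[] holders={T4}
Step 2: signal(T4) -> count=1 queue=[] holders={none}
Step 3: wait(T2) -> count=0 queue=[] holders={T2}
Step 4: signal(T2) -> count=1 queue=[] holders={none}
Step 5: wait(T1) -> count=0 queue=[] holders={T1}
Step 6: signal(T1) -> count=1 queue=[] holders={none}
Step 7: wait(T2) -> count=0 queue=[] holders={T2}
Step 8: wait(T4) -> count=0 queue=[T4] holders={T2}
Step 9: wait(T1) -> count=0 queue=[T4,T1] holders={T2}
Step 10: signal(T2) -> count=0 queue=[T1] holders={T4}
Step 11: signal(T4) -> count=0 queue=[] holders={T1}
Step 12: signal(T1) -> count=1 queue=[] holders={none}
Step 13: wait(T2) -> count=0 queue=[] holders={T2}
Step 14: signal(T2) -> count=1 queue=[] holders={none}
Step 15: wait(T1) -> count=0 queue=[] holders={T1}
Step 16: signal(T1) -> count=1 queue=[] holders={none}
Final holders: {none} -> 0 thread(s)

Answer: 0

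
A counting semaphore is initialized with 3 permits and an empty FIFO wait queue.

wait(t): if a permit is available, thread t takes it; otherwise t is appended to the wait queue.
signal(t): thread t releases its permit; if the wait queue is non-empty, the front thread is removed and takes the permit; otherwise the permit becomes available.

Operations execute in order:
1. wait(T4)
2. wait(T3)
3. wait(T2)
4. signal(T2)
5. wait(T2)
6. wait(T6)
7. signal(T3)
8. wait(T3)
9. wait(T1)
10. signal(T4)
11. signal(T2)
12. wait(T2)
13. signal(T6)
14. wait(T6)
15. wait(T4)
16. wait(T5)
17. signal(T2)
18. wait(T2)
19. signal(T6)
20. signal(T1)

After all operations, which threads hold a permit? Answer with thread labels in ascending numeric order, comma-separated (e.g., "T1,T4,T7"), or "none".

Answer: T3,T4,T5

Derivation:
Step 1: wait(T4) -> count=2 queue=[] holders={T4}
Step 2: wait(T3) -> count=1 queue=[] holders={T3,T4}
Step 3: wait(T2) -> count=0 queue=[] holders={T2,T3,T4}
Step 4: signal(T2) -> count=1 queue=[] holders={T3,T4}
Step 5: wait(T2) -> count=0 queue=[] holders={T2,T3,T4}
Step 6: wait(T6) -> count=0 queue=[T6] holders={T2,T3,T4}
Step 7: signal(T3) -> count=0 queue=[] holders={T2,T4,T6}
Step 8: wait(T3) -> count=0 queue=[T3] holders={T2,T4,T6}
Step 9: wait(T1) -> count=0 queue=[T3,T1] holders={T2,T4,T6}
Step 10: signal(T4) -> count=0 queue=[T1] holders={T2,T3,T6}
Step 11: signal(T2) -> count=0 queue=[] holders={T1,T3,T6}
Step 12: wait(T2) -> count=0 queue=[T2] holders={T1,T3,T6}
Step 13: signal(T6) -> count=0 queue=[] holders={T1,T2,T3}
Step 14: wait(T6) -> count=0 queue=[T6] holders={T1,T2,T3}
Step 15: wait(T4) -> count=0 queue=[T6,T4] holders={T1,T2,T3}
Step 16: wait(T5) -> count=0 queue=[T6,T4,T5] holders={T1,T2,T3}
Step 17: signal(T2) -> count=0 queue=[T4,T5] holders={T1,T3,T6}
Step 18: wait(T2) -> count=0 queue=[T4,T5,T2] holders={T1,T3,T6}
Step 19: signal(T6) -> count=0 queue=[T5,T2] holders={T1,T3,T4}
Step 20: signal(T1) -> count=0 queue=[T2] holders={T3,T4,T5}
Final holders: T3,T4,T5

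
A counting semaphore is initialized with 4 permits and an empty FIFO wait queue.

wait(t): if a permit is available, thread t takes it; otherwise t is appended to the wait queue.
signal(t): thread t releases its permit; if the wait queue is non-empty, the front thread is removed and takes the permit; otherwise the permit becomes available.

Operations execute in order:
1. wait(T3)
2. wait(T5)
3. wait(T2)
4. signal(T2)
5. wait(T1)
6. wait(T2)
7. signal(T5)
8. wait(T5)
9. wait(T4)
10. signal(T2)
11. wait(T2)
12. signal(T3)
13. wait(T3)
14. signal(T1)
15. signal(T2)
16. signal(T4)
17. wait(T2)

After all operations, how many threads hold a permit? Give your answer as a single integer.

Step 1: wait(T3) -> count=3 queue=[] holders={T3}
Step 2: wait(T5) -> count=2 queue=[] holders={T3,T5}
Step 3: wait(T2) -> count=1 queue=[] holders={T2,T3,T5}
Step 4: signal(T2) -> count=2 queue=[] holders={T3,T5}
Step 5: wait(T1) -> count=1 queue=[] holders={T1,T3,T5}
Step 6: wait(T2) -> count=0 queue=[] holders={T1,T2,T3,T5}
Step 7: signal(T5) -> count=1 queue=[] holders={T1,T2,T3}
Step 8: wait(T5) -> count=0 queue=[] holders={T1,T2,T3,T5}
Step 9: wait(T4) -> count=0 queue=[T4] holders={T1,T2,T3,T5}
Step 10: signal(T2) -> count=0 queue=[] holders={T1,T3,T4,T5}
Step 11: wait(T2) -> count=0 queue=[T2] holders={T1,T3,T4,T5}
Step 12: signal(T3) -> count=0 queue=[] holders={T1,T2,T4,T5}
Step 13: wait(T3) -> count=0 queue=[T3] holders={T1,T2,T4,T5}
Step 14: signal(T1) -> count=0 queue=[] holders={T2,T3,T4,T5}
Step 15: signal(T2) -> count=1 queue=[] holders={T3,T4,T5}
Step 16: signal(T4) -> count=2 queue=[] holders={T3,T5}
Step 17: wait(T2) -> count=1 queue=[] holders={T2,T3,T5}
Final holders: {T2,T3,T5} -> 3 thread(s)

Answer: 3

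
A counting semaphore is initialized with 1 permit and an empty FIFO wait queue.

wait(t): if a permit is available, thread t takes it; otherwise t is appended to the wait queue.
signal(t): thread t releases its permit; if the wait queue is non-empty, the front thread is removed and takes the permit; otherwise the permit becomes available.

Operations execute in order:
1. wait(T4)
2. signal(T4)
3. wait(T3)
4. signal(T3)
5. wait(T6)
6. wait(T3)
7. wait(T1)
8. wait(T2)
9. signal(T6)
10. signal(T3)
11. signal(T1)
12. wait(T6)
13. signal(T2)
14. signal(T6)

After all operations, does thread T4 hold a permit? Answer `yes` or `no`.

Answer: no

Derivation:
Step 1: wait(T4) -> count=0 queue=[] holders={T4}
Step 2: signal(T4) -> count=1 queue=[] holders={none}
Step 3: wait(T3) -> count=0 queue=[] holders={T3}
Step 4: signal(T3) -> count=1 queue=[] holders={none}
Step 5: wait(T6) -> count=0 queue=[] holders={T6}
Step 6: wait(T3) -> count=0 queue=[T3] holders={T6}
Step 7: wait(T1) -> count=0 queue=[T3,T1] holders={T6}
Step 8: wait(T2) -> count=0 queue=[T3,T1,T2] holders={T6}
Step 9: signal(T6) -> count=0 queue=[T1,T2] holders={T3}
Step 10: signal(T3) -> count=0 queue=[T2] holders={T1}
Step 11: signal(T1) -> count=0 queue=[] holders={T2}
Step 12: wait(T6) -> count=0 queue=[T6] holders={T2}
Step 13: signal(T2) -> count=0 queue=[] holders={T6}
Step 14: signal(T6) -> count=1 queue=[] holders={none}
Final holders: {none} -> T4 not in holders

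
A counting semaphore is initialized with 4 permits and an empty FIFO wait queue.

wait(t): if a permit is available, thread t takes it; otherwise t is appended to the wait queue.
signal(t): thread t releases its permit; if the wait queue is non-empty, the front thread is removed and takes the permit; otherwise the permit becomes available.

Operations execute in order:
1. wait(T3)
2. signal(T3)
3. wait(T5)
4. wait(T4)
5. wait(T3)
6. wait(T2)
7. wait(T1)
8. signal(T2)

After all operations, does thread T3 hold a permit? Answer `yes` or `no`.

Answer: yes

Derivation:
Step 1: wait(T3) -> count=3 queue=[] holders={T3}
Step 2: signal(T3) -> count=4 queue=[] holders={none}
Step 3: wait(T5) -> count=3 queue=[] holders={T5}
Step 4: wait(T4) -> count=2 queue=[] holders={T4,T5}
Step 5: wait(T3) -> count=1 queue=[] holders={T3,T4,T5}
Step 6: wait(T2) -> count=0 queue=[] holders={T2,T3,T4,T5}
Step 7: wait(T1) -> count=0 queue=[T1] holders={T2,T3,T4,T5}
Step 8: signal(T2) -> count=0 queue=[] holders={T1,T3,T4,T5}
Final holders: {T1,T3,T4,T5} -> T3 in holders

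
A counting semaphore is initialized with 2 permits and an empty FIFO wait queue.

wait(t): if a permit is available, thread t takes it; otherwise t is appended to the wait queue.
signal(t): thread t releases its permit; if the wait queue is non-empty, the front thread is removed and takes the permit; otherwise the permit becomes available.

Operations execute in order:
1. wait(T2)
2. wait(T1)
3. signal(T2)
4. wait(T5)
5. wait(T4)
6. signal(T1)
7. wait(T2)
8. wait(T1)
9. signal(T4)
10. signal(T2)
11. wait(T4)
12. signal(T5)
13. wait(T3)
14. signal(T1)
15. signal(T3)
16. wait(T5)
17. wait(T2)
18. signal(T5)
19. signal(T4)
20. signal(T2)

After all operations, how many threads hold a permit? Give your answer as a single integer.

Answer: 0

Derivation:
Step 1: wait(T2) -> count=1 queue=[] holders={T2}
Step 2: wait(T1) -> count=0 queue=[] holders={T1,T2}
Step 3: signal(T2) -> count=1 queue=[] holders={T1}
Step 4: wait(T5) -> count=0 queue=[] holders={T1,T5}
Step 5: wait(T4) -> count=0 queue=[T4] holders={T1,T5}
Step 6: signal(T1) -> count=0 queue=[] holders={T4,T5}
Step 7: wait(T2) -> count=0 queue=[T2] holders={T4,T5}
Step 8: wait(T1) -> count=0 queue=[T2,T1] holders={T4,T5}
Step 9: signal(T4) -> count=0 queue=[T1] holders={T2,T5}
Step 10: signal(T2) -> count=0 queue=[] holders={T1,T5}
Step 11: wait(T4) -> count=0 queue=[T4] holders={T1,T5}
Step 12: signal(T5) -> count=0 queue=[] holders={T1,T4}
Step 13: wait(T3) -> count=0 queue=[T3] holders={T1,T4}
Step 14: signal(T1) -> count=0 queue=[] holders={T3,T4}
Step 15: signal(T3) -> count=1 queue=[] holders={T4}
Step 16: wait(T5) -> count=0 queue=[] holders={T4,T5}
Step 17: wait(T2) -> count=0 queue=[T2] holders={T4,T5}
Step 18: signal(T5) -> count=0 queue=[] holders={T2,T4}
Step 19: signal(T4) -> count=1 queue=[] holders={T2}
Step 20: signal(T2) -> count=2 queue=[] holders={none}
Final holders: {none} -> 0 thread(s)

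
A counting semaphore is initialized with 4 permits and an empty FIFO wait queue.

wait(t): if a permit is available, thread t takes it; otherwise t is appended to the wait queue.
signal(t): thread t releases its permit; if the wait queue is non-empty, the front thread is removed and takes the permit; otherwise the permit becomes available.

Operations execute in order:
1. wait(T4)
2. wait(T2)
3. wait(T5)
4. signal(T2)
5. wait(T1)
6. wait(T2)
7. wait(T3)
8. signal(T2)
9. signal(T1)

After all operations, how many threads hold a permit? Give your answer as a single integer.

Answer: 3

Derivation:
Step 1: wait(T4) -> count=3 queue=[] holders={T4}
Step 2: wait(T2) -> count=2 queue=[] holders={T2,T4}
Step 3: wait(T5) -> count=1 queue=[] holders={T2,T4,T5}
Step 4: signal(T2) -> count=2 queue=[] holders={T4,T5}
Step 5: wait(T1) -> count=1 queue=[] holders={T1,T4,T5}
Step 6: wait(T2) -> count=0 queue=[] holders={T1,T2,T4,T5}
Step 7: wait(T3) -> count=0 queue=[T3] holders={T1,T2,T4,T5}
Step 8: signal(T2) -> count=0 queue=[] holders={T1,T3,T4,T5}
Step 9: signal(T1) -> count=1 queue=[] holders={T3,T4,T5}
Final holders: {T3,T4,T5} -> 3 thread(s)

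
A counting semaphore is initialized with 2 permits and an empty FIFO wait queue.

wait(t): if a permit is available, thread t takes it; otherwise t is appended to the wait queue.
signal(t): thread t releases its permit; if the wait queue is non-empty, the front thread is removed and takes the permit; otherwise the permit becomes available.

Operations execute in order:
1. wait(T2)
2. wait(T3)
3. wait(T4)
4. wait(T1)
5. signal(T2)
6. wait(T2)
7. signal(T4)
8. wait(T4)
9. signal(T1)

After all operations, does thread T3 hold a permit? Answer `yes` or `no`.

Step 1: wait(T2) -> count=1 queue=[] holders={T2}
Step 2: wait(T3) -> count=0 queue=[] holders={T2,T3}
Step 3: wait(T4) -> count=0 queue=[T4] holders={T2,T3}
Step 4: wait(T1) -> count=0 queue=[T4,T1] holders={T2,T3}
Step 5: signal(T2) -> count=0 queue=[T1] holders={T3,T4}
Step 6: wait(T2) -> count=0 queue=[T1,T2] holders={T3,T4}
Step 7: signal(T4) -> count=0 queue=[T2] holders={T1,T3}
Step 8: wait(T4) -> count=0 queue=[T2,T4] holders={T1,T3}
Step 9: signal(T1) -> count=0 queue=[T4] holders={T2,T3}
Final holders: {T2,T3} -> T3 in holders

Answer: yes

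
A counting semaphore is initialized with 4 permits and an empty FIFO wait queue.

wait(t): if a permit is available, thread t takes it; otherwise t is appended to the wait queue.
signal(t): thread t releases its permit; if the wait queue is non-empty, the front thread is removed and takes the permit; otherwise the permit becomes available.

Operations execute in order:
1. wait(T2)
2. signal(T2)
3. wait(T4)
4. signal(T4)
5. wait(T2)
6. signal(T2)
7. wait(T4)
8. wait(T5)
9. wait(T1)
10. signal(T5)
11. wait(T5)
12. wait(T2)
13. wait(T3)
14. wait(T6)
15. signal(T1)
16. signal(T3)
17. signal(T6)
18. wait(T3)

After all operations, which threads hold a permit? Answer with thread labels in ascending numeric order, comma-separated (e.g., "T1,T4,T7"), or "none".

Answer: T2,T3,T4,T5

Derivation:
Step 1: wait(T2) -> count=3 queue=[] holders={T2}
Step 2: signal(T2) -> count=4 queue=[] holders={none}
Step 3: wait(T4) -> count=3 queue=[] holders={T4}
Step 4: signal(T4) -> count=4 queue=[] holders={none}
Step 5: wait(T2) -> count=3 queue=[] holders={T2}
Step 6: signal(T2) -> count=4 queue=[] holders={none}
Step 7: wait(T4) -> count=3 queue=[] holders={T4}
Step 8: wait(T5) -> count=2 queue=[] holders={T4,T5}
Step 9: wait(T1) -> count=1 queue=[] holders={T1,T4,T5}
Step 10: signal(T5) -> count=2 queue=[] holders={T1,T4}
Step 11: wait(T5) -> count=1 queue=[] holders={T1,T4,T5}
Step 12: wait(T2) -> count=0 queue=[] holders={T1,T2,T4,T5}
Step 13: wait(T3) -> count=0 queue=[T3] holders={T1,T2,T4,T5}
Step 14: wait(T6) -> count=0 queue=[T3,T6] holders={T1,T2,T4,T5}
Step 15: signal(T1) -> count=0 queue=[T6] holders={T2,T3,T4,T5}
Step 16: signal(T3) -> count=0 queue=[] holders={T2,T4,T5,T6}
Step 17: signal(T6) -> count=1 queue=[] holders={T2,T4,T5}
Step 18: wait(T3) -> count=0 queue=[] holders={T2,T3,T4,T5}
Final holders: T2,T3,T4,T5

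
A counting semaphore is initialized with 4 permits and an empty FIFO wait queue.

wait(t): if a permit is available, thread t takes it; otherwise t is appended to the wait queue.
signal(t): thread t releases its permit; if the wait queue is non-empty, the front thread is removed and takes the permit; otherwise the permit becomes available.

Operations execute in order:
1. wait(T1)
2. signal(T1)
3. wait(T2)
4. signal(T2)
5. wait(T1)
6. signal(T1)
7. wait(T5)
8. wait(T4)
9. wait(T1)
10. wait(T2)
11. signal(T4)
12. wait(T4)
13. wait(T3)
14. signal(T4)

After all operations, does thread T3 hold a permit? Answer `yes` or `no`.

Answer: yes

Derivation:
Step 1: wait(T1) -> count=3 queue=[] holders={T1}
Step 2: signal(T1) -> count=4 queue=[] holders={none}
Step 3: wait(T2) -> count=3 queue=[] holders={T2}
Step 4: signal(T2) -> count=4 queue=[] holders={none}
Step 5: wait(T1) -> count=3 queue=[] holders={T1}
Step 6: signal(T1) -> count=4 queue=[] holders={none}
Step 7: wait(T5) -> count=3 queue=[] holders={T5}
Step 8: wait(T4) -> count=2 queue=[] holders={T4,T5}
Step 9: wait(T1) -> count=1 queue=[] holders={T1,T4,T5}
Step 10: wait(T2) -> count=0 queue=[] holders={T1,T2,T4,T5}
Step 11: signal(T4) -> count=1 queue=[] holders={T1,T2,T5}
Step 12: wait(T4) -> count=0 queue=[] holders={T1,T2,T4,T5}
Step 13: wait(T3) -> count=0 queue=[T3] holders={T1,T2,T4,T5}
Step 14: signal(T4) -> count=0 queue=[] holders={T1,T2,T3,T5}
Final holders: {T1,T2,T3,T5} -> T3 in holders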